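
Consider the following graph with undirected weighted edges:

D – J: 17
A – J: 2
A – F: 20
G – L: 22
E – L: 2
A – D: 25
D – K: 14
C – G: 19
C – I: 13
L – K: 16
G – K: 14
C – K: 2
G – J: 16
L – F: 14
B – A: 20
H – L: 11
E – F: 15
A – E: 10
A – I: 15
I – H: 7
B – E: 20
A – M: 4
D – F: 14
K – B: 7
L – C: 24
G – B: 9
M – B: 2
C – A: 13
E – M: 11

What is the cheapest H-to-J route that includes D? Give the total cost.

53

Best H to D: H → I → C → K → D costing 36
Best D to J: D → J costing 17
Total via D: 36 + 17 = 53.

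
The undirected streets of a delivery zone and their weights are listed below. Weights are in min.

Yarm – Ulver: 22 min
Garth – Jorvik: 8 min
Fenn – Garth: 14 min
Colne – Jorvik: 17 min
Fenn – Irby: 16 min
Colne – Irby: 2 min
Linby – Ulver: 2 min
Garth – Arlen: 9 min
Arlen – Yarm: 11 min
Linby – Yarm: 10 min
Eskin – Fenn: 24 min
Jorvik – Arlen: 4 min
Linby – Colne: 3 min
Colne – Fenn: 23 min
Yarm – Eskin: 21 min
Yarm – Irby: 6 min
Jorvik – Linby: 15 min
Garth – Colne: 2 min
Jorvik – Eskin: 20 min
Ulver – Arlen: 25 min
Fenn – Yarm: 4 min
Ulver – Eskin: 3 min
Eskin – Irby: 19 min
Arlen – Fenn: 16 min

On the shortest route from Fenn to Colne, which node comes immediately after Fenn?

Compare a few routes:
Fenn–Yarm–Irby–Colne: 4+6+2 = 12
Fenn–Garth–Colne: 14+2 = 16
The minimum is 12 min via Fenn–Yarm–Irby–Colne.
So from Fenn the first move is to Yarm.

Yarm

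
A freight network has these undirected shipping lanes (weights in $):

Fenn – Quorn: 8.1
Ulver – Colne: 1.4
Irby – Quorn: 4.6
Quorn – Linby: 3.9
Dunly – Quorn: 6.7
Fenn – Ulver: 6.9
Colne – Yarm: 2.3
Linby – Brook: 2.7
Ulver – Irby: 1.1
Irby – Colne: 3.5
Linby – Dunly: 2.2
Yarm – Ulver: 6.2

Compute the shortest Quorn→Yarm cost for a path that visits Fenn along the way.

$18.7

Best Quorn to Fenn: Quorn → Fenn costing 8.1
Shortest Fenn→Yarm: Fenn → Ulver → Colne → Yarm = 10.6
Total via Fenn: 8.1 + 10.6 = $18.7.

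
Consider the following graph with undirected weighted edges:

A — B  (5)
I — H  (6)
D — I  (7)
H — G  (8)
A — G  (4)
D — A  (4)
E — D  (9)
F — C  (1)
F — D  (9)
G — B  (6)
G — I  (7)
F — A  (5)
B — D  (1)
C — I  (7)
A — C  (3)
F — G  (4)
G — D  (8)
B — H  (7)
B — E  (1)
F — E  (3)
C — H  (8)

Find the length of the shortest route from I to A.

Settle nodes by increasing distance from I:
I: 0
H: 6  (via I)
C: 7  (via I)
D: 7  (via I)
G: 7  (via I)
B: 8  (via D)
F: 8  (via C)
E: 9  (via B)
A: 10  (via C)
Shortest route: I–C–A = 10.

10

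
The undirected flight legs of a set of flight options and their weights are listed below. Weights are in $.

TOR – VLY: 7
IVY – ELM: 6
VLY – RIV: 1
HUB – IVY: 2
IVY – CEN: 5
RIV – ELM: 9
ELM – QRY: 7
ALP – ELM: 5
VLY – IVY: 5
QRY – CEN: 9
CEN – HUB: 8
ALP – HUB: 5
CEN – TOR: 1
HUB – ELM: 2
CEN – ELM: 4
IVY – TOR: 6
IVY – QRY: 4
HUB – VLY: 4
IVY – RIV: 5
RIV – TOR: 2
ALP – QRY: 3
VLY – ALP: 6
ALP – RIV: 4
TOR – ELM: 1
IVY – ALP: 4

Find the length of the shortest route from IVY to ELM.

Settle nodes by increasing distance from IVY:
IVY: 0
HUB: 2  (via IVY)
ELM: 4  (via HUB)
Shortest route: IVY → HUB → ELM = $4.

$4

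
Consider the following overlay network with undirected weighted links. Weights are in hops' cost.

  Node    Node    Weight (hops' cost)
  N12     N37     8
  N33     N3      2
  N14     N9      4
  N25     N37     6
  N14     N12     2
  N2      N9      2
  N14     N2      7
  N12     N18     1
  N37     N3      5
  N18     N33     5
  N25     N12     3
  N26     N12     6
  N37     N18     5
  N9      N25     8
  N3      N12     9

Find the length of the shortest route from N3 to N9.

14 hops' cost

Enumerating some paths:
N3 - N33 - N18 - N12 - N14 - N9: 2+5+1+2+4 = 14
N3 - N37 - N18 - N12 - N14 - N9: 5+5+1+2+4 = 17
N3 - N12 - N14 - N9: 9+2+4 = 15
Cheapest is N3 - N33 - N18 - N12 - N14 - N9 at 14 hops' cost.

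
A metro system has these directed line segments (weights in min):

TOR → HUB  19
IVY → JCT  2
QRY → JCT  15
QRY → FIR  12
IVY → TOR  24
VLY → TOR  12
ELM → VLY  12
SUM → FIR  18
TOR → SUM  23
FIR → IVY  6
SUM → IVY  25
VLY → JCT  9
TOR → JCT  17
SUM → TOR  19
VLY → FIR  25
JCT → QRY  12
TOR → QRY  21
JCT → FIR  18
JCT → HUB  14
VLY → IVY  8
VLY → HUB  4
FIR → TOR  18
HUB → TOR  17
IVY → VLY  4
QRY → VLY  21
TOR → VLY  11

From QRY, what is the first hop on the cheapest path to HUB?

VLY

Compare a few routes:
QRY - FIR - IVY - VLY - HUB: 12+6+4+4 = 26
QRY - VLY - HUB: 21+4 = 25
Cheapest is QRY - VLY - HUB at 25 min.
So from QRY the first move is to VLY.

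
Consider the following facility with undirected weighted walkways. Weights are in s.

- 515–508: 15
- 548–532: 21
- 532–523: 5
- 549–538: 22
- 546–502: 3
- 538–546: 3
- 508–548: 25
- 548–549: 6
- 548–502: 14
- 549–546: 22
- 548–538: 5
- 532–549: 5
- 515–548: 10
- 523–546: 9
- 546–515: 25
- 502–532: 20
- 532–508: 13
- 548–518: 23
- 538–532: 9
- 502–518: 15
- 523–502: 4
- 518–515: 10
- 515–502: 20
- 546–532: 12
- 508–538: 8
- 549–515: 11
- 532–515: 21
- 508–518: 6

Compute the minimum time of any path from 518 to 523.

Compare a few routes:
518–508–532–523: 6+13+5 = 24
518–508–538–546–523: 6+8+3+9 = 26
518–502–523: 15+4 = 19
518–508–538–546–502–523: 6+8+3+3+4 = 24
The minimum is 19 s via 518–502–523.

19 s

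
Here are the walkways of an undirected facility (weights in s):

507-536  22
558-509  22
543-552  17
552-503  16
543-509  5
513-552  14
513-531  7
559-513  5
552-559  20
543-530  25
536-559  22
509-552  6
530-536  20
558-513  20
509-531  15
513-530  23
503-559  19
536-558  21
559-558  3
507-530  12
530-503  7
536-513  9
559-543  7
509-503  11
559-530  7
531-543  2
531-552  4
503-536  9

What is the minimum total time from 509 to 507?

Shortest distances from 509:
509: 0
543: 5  (via 509)
552: 6  (via 509)
531: 7  (via 543)
503: 11  (via 509)
559: 12  (via 543)
513: 14  (via 531)
558: 15  (via 559)
530: 18  (via 503)
536: 20  (via 503)
507: 30  (via 530)
Shortest route: 509–503–530–507 = 30 s.

30 s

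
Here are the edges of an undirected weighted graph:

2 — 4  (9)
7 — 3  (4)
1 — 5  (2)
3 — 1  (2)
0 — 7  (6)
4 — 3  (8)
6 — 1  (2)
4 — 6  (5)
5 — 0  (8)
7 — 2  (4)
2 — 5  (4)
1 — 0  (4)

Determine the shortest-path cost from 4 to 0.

Settle nodes by increasing distance from 4:
4: 0
6: 5  (via 4)
1: 7  (via 6)
3: 8  (via 4)
2: 9  (via 4)
5: 9  (via 1)
0: 11  (via 1)
Shortest route: 4 → 6 → 1 → 0 = 11.

11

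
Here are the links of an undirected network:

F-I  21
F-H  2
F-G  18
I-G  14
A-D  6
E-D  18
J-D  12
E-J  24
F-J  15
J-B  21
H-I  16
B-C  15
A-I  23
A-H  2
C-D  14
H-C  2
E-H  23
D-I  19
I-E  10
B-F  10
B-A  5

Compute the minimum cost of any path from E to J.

Shortest distances from E:
E: 0
I: 10  (via E)
D: 18  (via E)
H: 23  (via E)
A: 24  (via D)
G: 24  (via I)
J: 24  (via E)
Shortest route: E–J = 24.

24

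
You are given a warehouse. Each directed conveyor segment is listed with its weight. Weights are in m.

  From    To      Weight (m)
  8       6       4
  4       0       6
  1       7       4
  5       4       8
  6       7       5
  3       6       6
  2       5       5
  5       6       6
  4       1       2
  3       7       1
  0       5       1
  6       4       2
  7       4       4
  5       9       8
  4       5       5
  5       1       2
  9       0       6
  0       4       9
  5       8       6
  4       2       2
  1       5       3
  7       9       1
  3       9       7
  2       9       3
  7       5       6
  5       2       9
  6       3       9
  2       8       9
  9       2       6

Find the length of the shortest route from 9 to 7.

Shortest distances from 9:
9: 0
0: 6  (via 9)
2: 6  (via 9)
5: 7  (via 0)
1: 9  (via 5)
6: 13  (via 5)
7: 13  (via 1)
Shortest route: 9 → 0 → 5 → 1 → 7 = 13 m.

13 m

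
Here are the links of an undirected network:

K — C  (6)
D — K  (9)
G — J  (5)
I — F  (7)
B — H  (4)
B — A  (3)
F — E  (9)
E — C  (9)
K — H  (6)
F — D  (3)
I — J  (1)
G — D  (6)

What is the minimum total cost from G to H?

Running Dijkstra from G:
G: 0
J: 5  (via G)
D: 6  (via G)
I: 6  (via J)
F: 9  (via D)
K: 15  (via D)
E: 18  (via F)
C: 21  (via K)
H: 21  (via K)
Shortest route: G–D–K–H = 21.

21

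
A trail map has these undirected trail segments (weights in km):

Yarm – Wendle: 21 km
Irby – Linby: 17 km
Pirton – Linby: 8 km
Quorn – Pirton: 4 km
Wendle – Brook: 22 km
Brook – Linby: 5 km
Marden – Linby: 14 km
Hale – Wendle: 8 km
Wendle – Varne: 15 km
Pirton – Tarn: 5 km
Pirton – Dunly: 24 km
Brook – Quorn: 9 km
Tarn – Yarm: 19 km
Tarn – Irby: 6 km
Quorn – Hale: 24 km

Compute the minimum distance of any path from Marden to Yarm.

Compare a few routes:
Marden - Linby - Pirton - Tarn - Yarm: 14+8+5+19 = 46
Marden - Linby - Brook - Quorn - Pirton - Tarn - Yarm: 14+5+9+4+5+19 = 56
Marden - Linby - Irby - Tarn - Yarm: 14+17+6+19 = 56
The minimum is 46 km via Marden - Linby - Pirton - Tarn - Yarm.

46 km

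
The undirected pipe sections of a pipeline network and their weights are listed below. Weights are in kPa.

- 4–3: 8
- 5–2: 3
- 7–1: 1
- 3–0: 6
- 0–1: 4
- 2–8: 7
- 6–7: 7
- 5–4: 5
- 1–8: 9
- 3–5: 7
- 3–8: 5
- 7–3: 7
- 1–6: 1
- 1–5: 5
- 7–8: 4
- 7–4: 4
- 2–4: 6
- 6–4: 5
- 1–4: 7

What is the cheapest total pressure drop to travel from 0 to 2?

Enumerating some paths:
0 → 1 → 7 → 4 → 2: 4+1+4+6 = 15
0 → 1 → 5 → 2: 4+5+3 = 12
0 → 1 → 7 → 8 → 2: 4+1+4+7 = 16
The minimum is 12 kPa via 0 → 1 → 5 → 2.

12 kPa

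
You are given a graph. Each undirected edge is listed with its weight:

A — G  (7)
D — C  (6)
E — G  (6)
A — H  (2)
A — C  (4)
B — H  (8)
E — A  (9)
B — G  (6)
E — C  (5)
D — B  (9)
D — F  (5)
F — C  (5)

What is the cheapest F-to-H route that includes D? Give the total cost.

Shortest F→D: F–D = 5
Best D to H: D–C–A–H costing 12
Total via D: 5 + 12 = 17.

17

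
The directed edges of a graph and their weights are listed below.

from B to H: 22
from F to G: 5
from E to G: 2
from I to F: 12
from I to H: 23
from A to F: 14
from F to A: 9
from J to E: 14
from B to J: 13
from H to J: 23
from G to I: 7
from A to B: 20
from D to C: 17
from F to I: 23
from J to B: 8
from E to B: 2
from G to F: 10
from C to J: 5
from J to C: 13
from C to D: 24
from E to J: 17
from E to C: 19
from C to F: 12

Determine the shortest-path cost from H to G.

39

Shortest distances from H:
H: 0
J: 23  (via H)
B: 31  (via J)
C: 36  (via J)
E: 37  (via J)
G: 39  (via E)
Shortest route: H → J → E → G = 39.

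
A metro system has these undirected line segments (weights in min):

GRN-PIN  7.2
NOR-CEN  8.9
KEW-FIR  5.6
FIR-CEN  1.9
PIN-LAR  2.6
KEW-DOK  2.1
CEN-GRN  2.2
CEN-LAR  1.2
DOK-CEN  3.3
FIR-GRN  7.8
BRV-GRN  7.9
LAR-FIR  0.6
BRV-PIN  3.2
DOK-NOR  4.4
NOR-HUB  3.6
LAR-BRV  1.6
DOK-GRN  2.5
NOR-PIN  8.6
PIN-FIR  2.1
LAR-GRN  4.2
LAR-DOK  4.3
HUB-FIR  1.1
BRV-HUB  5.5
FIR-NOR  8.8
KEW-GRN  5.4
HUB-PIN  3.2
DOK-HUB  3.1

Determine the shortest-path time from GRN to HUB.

5.1 min

Enumerating some paths:
GRN → LAR → FIR → HUB: 4.2+0.6+1.1 = 5.9
GRN → CEN → FIR → HUB: 2.2+1.9+1.1 = 5.2
GRN → DOK → HUB: 2.5+3.1 = 5.6
GRN → CEN → LAR → FIR → HUB: 2.2+1.2+0.6+1.1 = 5.1
The minimum is 5.1 min via GRN → CEN → LAR → FIR → HUB.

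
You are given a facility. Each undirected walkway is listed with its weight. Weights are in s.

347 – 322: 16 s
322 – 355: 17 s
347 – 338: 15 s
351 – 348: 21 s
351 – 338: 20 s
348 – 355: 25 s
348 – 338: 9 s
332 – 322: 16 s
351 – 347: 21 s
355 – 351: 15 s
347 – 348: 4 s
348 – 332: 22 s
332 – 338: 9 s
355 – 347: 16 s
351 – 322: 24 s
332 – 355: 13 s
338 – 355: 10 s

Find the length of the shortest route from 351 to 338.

Shortest distances from 351:
351: 0
355: 15  (via 351)
338: 20  (via 351)
Shortest route: 351 → 338 = 20 s.

20 s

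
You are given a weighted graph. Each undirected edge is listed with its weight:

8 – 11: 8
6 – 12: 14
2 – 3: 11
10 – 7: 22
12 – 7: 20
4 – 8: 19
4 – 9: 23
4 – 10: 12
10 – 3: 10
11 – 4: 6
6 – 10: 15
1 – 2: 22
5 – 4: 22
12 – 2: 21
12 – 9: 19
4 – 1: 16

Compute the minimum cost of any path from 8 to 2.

Shortest distances from 8:
8: 0
11: 8  (via 8)
4: 14  (via 11)
10: 26  (via 4)
1: 30  (via 4)
3: 36  (via 10)
5: 36  (via 4)
9: 37  (via 4)
6: 41  (via 10)
2: 47  (via 3)
Shortest route: 8–11–4–10–3–2 = 47.

47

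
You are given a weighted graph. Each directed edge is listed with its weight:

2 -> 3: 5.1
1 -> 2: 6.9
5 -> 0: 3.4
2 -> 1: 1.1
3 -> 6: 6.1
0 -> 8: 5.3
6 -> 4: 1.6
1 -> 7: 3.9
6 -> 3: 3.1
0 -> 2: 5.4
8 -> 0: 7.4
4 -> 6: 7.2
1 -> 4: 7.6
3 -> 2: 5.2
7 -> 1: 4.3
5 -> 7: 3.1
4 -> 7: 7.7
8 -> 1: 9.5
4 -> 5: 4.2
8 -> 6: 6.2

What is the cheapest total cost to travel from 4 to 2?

Enumerating some paths:
4 - 6 - 3 - 2: 7.2+3.1+5.2 = 15.5
4 - 5 - 0 - 2: 4.2+3.4+5.4 = 13
Cheapest is 4 - 5 - 0 - 2 at 13.

13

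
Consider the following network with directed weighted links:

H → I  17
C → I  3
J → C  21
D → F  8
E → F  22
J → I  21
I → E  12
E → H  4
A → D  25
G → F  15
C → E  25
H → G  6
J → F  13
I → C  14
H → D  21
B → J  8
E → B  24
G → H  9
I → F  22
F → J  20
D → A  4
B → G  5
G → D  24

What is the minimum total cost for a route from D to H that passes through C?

68

Shortest D→C: D–F–J–C = 49
Shortest C→H: C–I–E–H = 19
Total via C: 49 + 19 = 68.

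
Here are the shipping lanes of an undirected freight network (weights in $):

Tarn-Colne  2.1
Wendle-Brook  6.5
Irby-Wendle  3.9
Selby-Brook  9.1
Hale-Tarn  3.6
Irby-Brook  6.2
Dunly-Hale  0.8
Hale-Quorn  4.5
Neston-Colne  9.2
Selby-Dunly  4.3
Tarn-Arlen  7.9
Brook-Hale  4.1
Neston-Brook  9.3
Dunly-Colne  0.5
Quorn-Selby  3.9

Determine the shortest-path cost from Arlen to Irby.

Settle nodes by increasing distance from Arlen:
Arlen: 0
Tarn: 7.9  (via Arlen)
Colne: 10  (via Tarn)
Dunly: 10.5  (via Colne)
Hale: 11.3  (via Dunly)
Selby: 14.8  (via Dunly)
Brook: 15.4  (via Hale)
Quorn: 15.8  (via Hale)
Neston: 19.2  (via Colne)
Irby: 21.6  (via Brook)
Shortest route: Arlen–Tarn–Colne–Dunly–Hale–Brook–Irby = $21.6.

$21.6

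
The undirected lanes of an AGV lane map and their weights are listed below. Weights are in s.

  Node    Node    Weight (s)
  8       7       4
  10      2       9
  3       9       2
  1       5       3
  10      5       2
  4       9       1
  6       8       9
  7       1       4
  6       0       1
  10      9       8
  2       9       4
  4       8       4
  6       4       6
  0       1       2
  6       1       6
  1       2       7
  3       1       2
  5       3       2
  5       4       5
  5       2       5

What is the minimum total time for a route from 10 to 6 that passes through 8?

Best 10 to 8: 10 → 5 → 4 → 8 costing 11
Shortest 8→6: 8 → 6 = 9
Total via 8: 11 + 9 = 20 s.

20 s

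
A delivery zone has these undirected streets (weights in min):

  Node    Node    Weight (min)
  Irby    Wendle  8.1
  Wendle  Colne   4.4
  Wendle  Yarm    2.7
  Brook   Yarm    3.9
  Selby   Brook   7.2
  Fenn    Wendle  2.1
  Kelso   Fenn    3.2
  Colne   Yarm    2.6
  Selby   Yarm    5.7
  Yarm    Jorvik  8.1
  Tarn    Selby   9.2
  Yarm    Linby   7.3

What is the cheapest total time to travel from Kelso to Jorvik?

Enumerating some paths:
Kelso–Fenn–Wendle–Yarm–Jorvik: 3.2+2.1+2.7+8.1 = 16.1
Kelso–Fenn–Wendle–Colne–Yarm–Jorvik: 3.2+2.1+4.4+2.6+8.1 = 20.4
The minimum is 16.1 min via Kelso–Fenn–Wendle–Yarm–Jorvik.

16.1 min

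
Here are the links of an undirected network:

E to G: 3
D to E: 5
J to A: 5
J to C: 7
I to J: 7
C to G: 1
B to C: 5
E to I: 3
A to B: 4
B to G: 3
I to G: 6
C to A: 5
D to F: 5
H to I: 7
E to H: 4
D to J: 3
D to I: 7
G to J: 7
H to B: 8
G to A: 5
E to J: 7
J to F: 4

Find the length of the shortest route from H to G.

Candidate routes:
H–E–G: 4+3 = 7
H–B–G: 8+3 = 11
Cheapest is H–E–G at 7.

7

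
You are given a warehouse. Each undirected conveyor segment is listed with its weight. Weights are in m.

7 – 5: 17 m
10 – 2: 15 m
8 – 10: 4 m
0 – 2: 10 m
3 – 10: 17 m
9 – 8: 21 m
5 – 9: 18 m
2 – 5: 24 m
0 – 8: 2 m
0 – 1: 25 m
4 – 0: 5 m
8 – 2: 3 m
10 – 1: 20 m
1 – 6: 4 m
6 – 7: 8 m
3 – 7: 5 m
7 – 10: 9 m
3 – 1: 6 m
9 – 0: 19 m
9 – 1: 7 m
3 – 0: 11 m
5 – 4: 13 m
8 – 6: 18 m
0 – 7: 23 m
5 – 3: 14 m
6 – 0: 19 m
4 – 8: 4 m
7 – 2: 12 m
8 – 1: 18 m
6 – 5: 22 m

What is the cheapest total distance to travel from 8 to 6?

Settle nodes by increasing distance from 8:
8: 0
0: 2  (via 8)
2: 3  (via 8)
4: 4  (via 8)
10: 4  (via 8)
3: 13  (via 0)
7: 13  (via 10)
5: 17  (via 4)
1: 18  (via 8)
6: 18  (via 8)
Shortest route: 8–6 = 18 m.

18 m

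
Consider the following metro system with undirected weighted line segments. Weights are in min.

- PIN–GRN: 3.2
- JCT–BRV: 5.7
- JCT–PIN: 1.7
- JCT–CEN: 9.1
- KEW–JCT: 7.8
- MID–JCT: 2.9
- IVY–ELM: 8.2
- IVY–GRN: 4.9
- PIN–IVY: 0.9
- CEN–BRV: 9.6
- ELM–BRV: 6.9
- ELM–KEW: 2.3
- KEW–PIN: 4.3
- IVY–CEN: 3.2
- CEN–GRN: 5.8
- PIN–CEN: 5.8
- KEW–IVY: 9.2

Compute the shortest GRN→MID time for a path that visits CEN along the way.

14.5 min

Best GRN to CEN: GRN–CEN costing 5.8
Best CEN to MID: CEN–IVY–PIN–JCT–MID costing 8.7
Total via CEN: 5.8 + 8.7 = 14.5 min.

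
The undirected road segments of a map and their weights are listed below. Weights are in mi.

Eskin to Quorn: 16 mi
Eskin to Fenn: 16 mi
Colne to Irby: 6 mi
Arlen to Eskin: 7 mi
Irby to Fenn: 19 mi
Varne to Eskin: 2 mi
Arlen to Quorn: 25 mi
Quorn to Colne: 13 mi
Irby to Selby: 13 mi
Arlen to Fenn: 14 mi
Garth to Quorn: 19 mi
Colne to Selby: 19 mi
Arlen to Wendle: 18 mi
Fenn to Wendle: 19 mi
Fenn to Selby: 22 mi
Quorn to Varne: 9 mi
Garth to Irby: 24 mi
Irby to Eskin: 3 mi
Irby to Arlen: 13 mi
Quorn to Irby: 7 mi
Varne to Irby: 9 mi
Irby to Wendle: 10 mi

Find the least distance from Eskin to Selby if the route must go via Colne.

Shortest Eskin→Colne: Eskin–Irby–Colne = 9
Shortest Colne→Selby: Colne–Selby = 19
Total via Colne: 9 + 19 = 28 mi.

28 mi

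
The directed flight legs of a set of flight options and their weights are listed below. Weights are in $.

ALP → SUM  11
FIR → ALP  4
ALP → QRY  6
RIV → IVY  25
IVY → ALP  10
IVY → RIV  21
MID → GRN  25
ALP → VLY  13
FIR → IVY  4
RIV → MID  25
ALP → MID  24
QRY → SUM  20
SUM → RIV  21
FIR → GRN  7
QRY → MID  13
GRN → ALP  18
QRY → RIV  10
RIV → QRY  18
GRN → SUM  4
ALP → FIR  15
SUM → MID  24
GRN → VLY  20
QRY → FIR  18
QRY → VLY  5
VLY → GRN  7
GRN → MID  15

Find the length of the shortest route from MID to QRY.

$49

Running Dijkstra from MID:
MID: 0
GRN: 25  (via MID)
SUM: 29  (via GRN)
ALP: 43  (via GRN)
VLY: 45  (via GRN)
QRY: 49  (via ALP)
Shortest route: MID–GRN–ALP–QRY = $49.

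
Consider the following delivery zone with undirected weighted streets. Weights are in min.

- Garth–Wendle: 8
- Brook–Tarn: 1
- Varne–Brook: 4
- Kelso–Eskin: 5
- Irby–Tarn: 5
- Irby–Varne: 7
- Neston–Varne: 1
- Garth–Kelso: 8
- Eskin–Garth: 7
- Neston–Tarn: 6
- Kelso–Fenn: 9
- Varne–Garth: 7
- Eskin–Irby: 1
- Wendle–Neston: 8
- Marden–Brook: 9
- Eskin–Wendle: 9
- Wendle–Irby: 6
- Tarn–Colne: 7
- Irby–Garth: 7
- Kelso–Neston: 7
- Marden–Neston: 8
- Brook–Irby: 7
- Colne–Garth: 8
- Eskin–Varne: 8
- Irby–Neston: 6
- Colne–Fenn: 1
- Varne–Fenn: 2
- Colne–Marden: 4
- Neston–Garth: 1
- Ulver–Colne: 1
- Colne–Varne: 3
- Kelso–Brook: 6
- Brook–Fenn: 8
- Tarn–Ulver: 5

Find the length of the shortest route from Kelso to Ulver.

Shortest distances from Kelso:
Kelso: 0
Eskin: 5  (via Kelso)
Irby: 6  (via Eskin)
Brook: 6  (via Kelso)
Neston: 7  (via Kelso)
Tarn: 7  (via Brook)
Garth: 8  (via Kelso)
Varne: 8  (via Neston)
Fenn: 9  (via Kelso)
Colne: 10  (via Fenn)
Ulver: 11  (via Colne)
Shortest route: Kelso–Fenn–Colne–Ulver = 11 min.

11 min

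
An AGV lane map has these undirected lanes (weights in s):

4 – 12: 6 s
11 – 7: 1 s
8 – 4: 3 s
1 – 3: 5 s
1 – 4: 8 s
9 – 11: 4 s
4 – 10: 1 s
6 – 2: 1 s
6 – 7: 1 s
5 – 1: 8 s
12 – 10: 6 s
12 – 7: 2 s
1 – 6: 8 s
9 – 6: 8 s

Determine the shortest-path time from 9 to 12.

7 s

Candidate routes:
9 - 11 - 7 - 12: 4+1+2 = 7
9 - 6 - 7 - 12: 8+1+2 = 11
The minimum is 7 s via 9 - 11 - 7 - 12.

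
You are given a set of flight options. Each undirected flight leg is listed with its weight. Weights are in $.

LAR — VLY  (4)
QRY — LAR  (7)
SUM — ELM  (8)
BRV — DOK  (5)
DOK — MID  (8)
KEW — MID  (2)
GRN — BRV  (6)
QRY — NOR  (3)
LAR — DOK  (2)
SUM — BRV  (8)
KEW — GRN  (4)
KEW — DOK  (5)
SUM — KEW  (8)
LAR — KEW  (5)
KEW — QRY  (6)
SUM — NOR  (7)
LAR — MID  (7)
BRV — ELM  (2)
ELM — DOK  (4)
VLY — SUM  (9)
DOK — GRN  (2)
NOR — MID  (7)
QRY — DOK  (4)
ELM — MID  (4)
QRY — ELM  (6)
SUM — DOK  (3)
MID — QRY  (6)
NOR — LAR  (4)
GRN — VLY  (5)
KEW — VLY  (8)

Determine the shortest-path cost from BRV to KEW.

$8

Enumerating some paths:
BRV–ELM–MID–KEW: 2+4+2 = 8
BRV–DOK–KEW: 5+5 = 10
The minimum is $8 via BRV–ELM–MID–KEW.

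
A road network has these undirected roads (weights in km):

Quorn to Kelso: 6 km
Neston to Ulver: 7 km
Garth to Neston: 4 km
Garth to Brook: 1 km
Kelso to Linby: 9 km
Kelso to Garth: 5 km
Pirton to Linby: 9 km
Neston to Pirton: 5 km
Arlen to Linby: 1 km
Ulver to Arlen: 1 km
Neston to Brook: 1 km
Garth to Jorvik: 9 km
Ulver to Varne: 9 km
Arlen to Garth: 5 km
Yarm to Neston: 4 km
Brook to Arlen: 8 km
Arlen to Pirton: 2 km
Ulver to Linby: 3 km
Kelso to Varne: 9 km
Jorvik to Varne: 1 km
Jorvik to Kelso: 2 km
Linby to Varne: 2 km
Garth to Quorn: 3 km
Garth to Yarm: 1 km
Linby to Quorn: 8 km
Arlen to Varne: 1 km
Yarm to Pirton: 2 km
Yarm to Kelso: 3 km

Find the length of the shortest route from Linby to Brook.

Settle nodes by increasing distance from Linby:
Linby: 0
Arlen: 1  (via Linby)
Ulver: 2  (via Arlen)
Varne: 2  (via Linby)
Pirton: 3  (via Arlen)
Jorvik: 3  (via Varne)
Yarm: 5  (via Pirton)
Kelso: 5  (via Jorvik)
Garth: 6  (via Arlen)
Brook: 7  (via Garth)
Shortest route: Linby → Arlen → Garth → Brook = 7 km.

7 km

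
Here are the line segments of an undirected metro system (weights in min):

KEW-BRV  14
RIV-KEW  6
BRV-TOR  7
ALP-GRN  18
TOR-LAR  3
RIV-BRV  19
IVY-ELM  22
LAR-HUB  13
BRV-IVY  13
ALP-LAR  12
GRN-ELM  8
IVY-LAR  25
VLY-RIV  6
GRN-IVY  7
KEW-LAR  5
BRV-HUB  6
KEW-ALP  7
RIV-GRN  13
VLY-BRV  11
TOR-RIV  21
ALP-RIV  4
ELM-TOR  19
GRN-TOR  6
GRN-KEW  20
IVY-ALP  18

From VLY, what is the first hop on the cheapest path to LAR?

RIV

Compare a few routes:
VLY–RIV–ALP–LAR: 6+4+12 = 22
VLY–RIV–KEW–LAR: 6+6+5 = 17
VLY–RIV–ALP–KEW–LAR: 6+4+7+5 = 22
VLY–BRV–TOR–LAR: 11+7+3 = 21
The minimum is 17 min via VLY–RIV–KEW–LAR.
So from VLY the first move is to RIV.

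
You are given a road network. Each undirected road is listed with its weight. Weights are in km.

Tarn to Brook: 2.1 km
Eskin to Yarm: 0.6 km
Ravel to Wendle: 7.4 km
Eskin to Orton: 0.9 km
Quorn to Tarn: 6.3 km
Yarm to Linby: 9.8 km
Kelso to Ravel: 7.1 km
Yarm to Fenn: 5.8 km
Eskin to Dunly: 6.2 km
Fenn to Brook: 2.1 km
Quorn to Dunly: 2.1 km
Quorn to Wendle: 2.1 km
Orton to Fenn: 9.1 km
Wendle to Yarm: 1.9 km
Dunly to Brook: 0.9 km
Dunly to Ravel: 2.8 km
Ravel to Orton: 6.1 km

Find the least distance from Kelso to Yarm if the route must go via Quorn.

16 km

Best Kelso to Quorn: Kelso–Ravel–Dunly–Quorn costing 12
Best Quorn to Yarm: Quorn–Wendle–Yarm costing 4
Total via Quorn: 12 + 4 = 16 km.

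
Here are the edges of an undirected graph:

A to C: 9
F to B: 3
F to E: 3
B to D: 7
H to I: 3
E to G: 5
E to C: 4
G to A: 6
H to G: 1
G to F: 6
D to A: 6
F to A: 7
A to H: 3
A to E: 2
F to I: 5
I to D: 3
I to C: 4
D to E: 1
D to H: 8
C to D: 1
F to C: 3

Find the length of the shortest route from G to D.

6

Candidate routes:
G - H - A - E - D: 1+3+2+1 = 7
G - E - D: 5+1 = 6
Cheapest is G - E - D at 6.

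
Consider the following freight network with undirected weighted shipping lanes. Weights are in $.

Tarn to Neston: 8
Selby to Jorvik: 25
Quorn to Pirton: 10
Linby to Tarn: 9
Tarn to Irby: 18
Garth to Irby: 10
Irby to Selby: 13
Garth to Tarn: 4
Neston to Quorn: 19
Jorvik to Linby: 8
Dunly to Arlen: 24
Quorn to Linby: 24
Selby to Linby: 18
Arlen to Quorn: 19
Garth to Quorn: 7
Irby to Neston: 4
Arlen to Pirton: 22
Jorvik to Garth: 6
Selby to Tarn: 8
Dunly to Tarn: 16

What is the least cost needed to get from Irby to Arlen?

$36

Running Dijkstra from Irby:
Irby: 0
Neston: 4  (via Irby)
Garth: 10  (via Irby)
Tarn: 12  (via Neston)
Selby: 13  (via Irby)
Jorvik: 16  (via Garth)
Quorn: 17  (via Garth)
Linby: 21  (via Tarn)
Pirton: 27  (via Quorn)
Dunly: 28  (via Tarn)
Arlen: 36  (via Quorn)
Shortest route: Irby–Garth–Quorn–Arlen = $36.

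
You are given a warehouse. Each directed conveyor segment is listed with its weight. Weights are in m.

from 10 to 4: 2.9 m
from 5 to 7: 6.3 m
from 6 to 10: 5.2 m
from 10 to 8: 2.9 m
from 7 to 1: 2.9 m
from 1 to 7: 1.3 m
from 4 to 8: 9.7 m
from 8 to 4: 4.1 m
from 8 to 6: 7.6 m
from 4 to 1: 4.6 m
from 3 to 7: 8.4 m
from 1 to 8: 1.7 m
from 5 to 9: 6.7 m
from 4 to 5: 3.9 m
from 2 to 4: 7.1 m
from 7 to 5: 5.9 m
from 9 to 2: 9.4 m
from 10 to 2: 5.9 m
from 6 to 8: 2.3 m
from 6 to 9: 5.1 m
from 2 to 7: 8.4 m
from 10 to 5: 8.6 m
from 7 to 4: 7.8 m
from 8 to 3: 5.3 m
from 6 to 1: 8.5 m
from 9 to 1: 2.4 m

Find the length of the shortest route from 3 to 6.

20.6 m

Enumerating some paths:
3 - 7 - 1 - 8 - 6: 8.4+2.9+1.7+7.6 = 20.6
3 - 7 - 5 - 9 - 1 - 8 - 6: 8.4+5.9+6.7+2.4+1.7+7.6 = 32.7
3 - 7 - 4 - 8 - 6: 8.4+7.8+9.7+7.6 = 33.5
3 - 7 - 4 - 1 - 8 - 6: 8.4+7.8+4.6+1.7+7.6 = 30.1
Cheapest is 3 - 7 - 1 - 8 - 6 at 20.6 m.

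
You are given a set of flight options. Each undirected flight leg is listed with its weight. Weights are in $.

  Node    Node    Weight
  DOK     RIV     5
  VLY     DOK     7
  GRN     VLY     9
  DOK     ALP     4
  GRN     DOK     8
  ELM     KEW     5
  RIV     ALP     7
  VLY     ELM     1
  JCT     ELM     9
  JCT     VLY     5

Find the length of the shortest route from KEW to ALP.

$17

Compare a few routes:
KEW–ELM–JCT–VLY–DOK–ALP: 5+9+5+7+4 = 30
KEW–ELM–VLY–DOK–ALP: 5+1+7+4 = 17
KEW–ELM–VLY–GRN–DOK–ALP: 5+1+9+8+4 = 27
KEW–ELM–VLY–DOK–RIV–ALP: 5+1+7+5+7 = 25
Cheapest is KEW–ELM–VLY–DOK–ALP at $17.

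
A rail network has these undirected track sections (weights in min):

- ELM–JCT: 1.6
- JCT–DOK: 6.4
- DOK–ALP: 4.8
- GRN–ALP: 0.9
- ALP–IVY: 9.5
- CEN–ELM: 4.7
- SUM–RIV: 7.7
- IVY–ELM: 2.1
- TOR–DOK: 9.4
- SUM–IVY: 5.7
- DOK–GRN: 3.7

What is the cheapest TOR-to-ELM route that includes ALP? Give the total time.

25.6 min

Best TOR to ALP: TOR → DOK → GRN → ALP costing 14
Shortest ALP→ELM: ALP → IVY → ELM = 11.6
Total via ALP: 14 + 11.6 = 25.6 min.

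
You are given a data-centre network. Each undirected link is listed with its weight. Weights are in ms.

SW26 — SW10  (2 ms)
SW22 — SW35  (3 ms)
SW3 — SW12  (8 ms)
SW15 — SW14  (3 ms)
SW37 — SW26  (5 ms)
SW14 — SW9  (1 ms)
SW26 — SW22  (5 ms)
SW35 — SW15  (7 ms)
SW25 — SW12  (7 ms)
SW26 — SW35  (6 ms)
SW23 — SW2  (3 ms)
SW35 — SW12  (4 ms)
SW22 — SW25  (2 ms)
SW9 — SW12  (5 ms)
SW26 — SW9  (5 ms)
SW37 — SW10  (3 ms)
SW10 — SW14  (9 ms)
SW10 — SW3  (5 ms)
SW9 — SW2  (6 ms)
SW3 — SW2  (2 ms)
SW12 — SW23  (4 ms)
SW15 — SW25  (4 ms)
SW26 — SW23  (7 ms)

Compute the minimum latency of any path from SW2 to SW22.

14 ms

Running Dijkstra from SW2:
SW2: 0
SW3: 2  (via SW2)
SW23: 3  (via SW2)
SW9: 6  (via SW2)
SW12: 7  (via SW23)
SW14: 7  (via SW9)
SW10: 7  (via SW3)
SW26: 9  (via SW10)
SW15: 10  (via SW14)
SW37: 10  (via SW10)
SW35: 11  (via SW12)
SW25: 14  (via SW12)
SW22: 14  (via SW26)
Shortest route: SW2–SW3–SW10–SW26–SW22 = 14 ms.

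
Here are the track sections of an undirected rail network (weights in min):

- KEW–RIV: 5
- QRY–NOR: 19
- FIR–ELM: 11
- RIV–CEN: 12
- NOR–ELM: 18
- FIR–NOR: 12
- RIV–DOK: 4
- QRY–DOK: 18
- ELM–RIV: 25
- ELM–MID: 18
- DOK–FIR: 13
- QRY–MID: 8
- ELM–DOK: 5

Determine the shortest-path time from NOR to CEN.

Shortest distances from NOR:
NOR: 0
FIR: 12  (via NOR)
ELM: 18  (via NOR)
QRY: 19  (via NOR)
DOK: 23  (via ELM)
RIV: 27  (via DOK)
MID: 27  (via QRY)
KEW: 32  (via RIV)
CEN: 39  (via RIV)
Shortest route: NOR–ELM–DOK–RIV–CEN = 39 min.

39 min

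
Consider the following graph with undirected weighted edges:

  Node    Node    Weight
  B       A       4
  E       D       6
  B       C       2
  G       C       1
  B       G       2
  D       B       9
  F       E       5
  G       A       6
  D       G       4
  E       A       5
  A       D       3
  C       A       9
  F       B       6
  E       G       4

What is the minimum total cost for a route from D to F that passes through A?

13

Best D to A: D–A costing 3
Shortest A→F: A–B–F = 10
Total via A: 3 + 10 = 13.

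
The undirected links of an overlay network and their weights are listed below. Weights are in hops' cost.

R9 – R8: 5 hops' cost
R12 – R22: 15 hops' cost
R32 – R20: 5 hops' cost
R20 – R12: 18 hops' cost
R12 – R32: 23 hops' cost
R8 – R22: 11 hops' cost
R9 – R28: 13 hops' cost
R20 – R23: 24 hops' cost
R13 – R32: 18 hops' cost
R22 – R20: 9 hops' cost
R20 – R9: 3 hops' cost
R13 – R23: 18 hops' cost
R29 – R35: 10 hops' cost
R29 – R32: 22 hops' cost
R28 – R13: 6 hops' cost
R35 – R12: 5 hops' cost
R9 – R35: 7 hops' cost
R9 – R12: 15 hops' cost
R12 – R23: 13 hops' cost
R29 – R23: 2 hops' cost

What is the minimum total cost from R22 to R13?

31 hops' cost

Running Dijkstra from R22:
R22: 0
R20: 9  (via R22)
R8: 11  (via R22)
R9: 12  (via R20)
R32: 14  (via R20)
R12: 15  (via R22)
R35: 19  (via R9)
R28: 25  (via R9)
R23: 28  (via R12)
R29: 29  (via R35)
R13: 31  (via R28)
Shortest route: R22 → R20 → R9 → R28 → R13 = 31 hops' cost.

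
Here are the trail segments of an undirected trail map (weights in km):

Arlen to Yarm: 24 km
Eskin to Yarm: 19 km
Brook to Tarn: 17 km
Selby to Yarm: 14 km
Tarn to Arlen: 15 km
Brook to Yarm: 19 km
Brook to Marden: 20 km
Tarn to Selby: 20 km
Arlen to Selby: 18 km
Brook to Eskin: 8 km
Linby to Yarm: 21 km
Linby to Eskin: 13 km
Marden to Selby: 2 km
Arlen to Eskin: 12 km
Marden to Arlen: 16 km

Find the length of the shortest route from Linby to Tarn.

Candidate routes:
Linby–Eskin–Brook–Tarn: 13+8+17 = 38
Linby–Eskin–Arlen–Tarn: 13+12+15 = 40
Cheapest is Linby–Eskin–Brook–Tarn at 38 km.

38 km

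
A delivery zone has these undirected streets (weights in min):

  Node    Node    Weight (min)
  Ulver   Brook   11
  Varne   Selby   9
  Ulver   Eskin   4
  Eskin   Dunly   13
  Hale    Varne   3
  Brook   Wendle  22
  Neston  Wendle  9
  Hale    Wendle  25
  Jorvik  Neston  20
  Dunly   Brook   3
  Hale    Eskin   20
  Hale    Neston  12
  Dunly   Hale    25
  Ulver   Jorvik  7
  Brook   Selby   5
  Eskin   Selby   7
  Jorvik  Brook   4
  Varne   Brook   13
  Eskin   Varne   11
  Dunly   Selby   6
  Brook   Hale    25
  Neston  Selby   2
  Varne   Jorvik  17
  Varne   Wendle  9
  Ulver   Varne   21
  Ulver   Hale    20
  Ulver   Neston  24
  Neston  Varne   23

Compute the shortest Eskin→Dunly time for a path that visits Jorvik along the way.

18 min

Best Eskin to Jorvik: Eskin → Ulver → Jorvik costing 11
Best Jorvik to Dunly: Jorvik → Brook → Dunly costing 7
Total via Jorvik: 11 + 7 = 18 min.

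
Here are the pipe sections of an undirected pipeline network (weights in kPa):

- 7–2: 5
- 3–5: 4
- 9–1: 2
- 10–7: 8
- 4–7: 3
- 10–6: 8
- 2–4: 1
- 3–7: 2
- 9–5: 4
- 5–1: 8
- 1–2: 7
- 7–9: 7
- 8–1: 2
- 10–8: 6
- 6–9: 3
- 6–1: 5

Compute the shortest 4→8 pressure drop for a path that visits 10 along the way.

17 kPa

Best 4 to 10: 4–7–10 costing 11
Best 10 to 8: 10–8 costing 6
Total via 10: 11 + 6 = 17 kPa.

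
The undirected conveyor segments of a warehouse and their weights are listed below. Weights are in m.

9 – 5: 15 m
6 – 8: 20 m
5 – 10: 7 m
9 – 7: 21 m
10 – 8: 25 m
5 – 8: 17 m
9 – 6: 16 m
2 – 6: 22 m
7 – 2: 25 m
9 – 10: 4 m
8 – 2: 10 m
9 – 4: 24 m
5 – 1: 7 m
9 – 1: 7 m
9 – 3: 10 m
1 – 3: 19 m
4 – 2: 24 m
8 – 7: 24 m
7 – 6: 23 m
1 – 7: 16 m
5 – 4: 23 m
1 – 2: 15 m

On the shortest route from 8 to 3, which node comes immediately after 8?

Enumerating some paths:
8–10–9–3: 25+4+10 = 39
8–5–10–9–3: 17+7+4+10 = 38
The minimum is 38 m via 8–5–10–9–3.
So from 8 the first move is to 5.

5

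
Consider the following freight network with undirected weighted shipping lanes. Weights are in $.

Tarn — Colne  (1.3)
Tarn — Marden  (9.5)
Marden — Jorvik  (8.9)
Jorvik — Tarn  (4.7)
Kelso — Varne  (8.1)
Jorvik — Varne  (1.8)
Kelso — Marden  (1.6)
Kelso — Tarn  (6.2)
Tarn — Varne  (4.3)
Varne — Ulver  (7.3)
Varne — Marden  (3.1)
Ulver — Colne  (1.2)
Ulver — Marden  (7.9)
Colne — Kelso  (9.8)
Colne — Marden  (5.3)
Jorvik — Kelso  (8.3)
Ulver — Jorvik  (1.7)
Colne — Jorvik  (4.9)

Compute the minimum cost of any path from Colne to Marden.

Compare a few routes:
Colne → Ulver → Jorvik → Varne → Marden: 1.2+1.7+1.8+3.1 = 7.8
Colne → Marden: 5.3 = 5.3
Colne → Tarn → Varne → Marden: 1.3+4.3+3.1 = 8.7
The minimum is $5.3 via Colne → Marden.

$5.3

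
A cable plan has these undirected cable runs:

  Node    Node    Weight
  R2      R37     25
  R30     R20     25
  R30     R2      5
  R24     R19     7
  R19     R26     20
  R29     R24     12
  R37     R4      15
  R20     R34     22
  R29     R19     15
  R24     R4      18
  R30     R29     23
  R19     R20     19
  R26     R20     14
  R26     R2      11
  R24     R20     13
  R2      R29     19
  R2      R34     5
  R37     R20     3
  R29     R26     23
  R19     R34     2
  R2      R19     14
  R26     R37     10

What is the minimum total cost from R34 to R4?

Settle nodes by increasing distance from R34:
R34: 0
R19: 2  (via R34)
R2: 5  (via R34)
R24: 9  (via R19)
R30: 10  (via R2)
R26: 16  (via R2)
R29: 17  (via R19)
R20: 21  (via R19)
R37: 24  (via R20)
R4: 27  (via R24)
Shortest route: R34–R19–R24–R4 = 27.

27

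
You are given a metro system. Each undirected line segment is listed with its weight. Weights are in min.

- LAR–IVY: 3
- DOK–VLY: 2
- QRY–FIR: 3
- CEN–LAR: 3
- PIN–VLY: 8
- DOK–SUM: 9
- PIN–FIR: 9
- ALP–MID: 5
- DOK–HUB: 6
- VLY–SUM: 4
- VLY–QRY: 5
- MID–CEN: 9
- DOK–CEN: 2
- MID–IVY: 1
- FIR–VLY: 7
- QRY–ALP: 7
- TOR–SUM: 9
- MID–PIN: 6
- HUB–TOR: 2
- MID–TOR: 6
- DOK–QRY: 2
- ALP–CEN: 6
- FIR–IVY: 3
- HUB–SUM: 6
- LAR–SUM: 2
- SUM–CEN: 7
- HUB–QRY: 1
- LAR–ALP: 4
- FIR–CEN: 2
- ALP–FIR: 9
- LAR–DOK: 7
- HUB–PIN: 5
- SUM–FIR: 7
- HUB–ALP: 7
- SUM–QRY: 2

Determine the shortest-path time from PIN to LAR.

Settle nodes by increasing distance from PIN:
PIN: 0
HUB: 5  (via PIN)
QRY: 6  (via HUB)
MID: 6  (via PIN)
TOR: 7  (via HUB)
IVY: 7  (via MID)
VLY: 8  (via PIN)
SUM: 8  (via QRY)
DOK: 8  (via QRY)
FIR: 9  (via PIN)
LAR: 10  (via IVY)
Shortest route: PIN → MID → IVY → LAR = 10 min.

10 min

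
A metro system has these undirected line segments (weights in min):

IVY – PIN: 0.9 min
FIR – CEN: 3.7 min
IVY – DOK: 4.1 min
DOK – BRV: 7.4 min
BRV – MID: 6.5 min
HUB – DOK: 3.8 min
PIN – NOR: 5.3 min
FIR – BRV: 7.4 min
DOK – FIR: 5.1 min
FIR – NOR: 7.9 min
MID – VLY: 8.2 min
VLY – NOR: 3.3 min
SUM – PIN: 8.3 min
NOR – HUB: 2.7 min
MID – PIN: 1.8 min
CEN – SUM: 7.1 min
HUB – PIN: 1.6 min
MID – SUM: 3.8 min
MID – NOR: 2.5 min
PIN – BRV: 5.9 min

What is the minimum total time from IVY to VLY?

8.5 min

Shortest distances from IVY:
IVY: 0
PIN: 0.9  (via IVY)
HUB: 2.5  (via PIN)
MID: 2.7  (via PIN)
DOK: 4.1  (via IVY)
NOR: 5.2  (via HUB)
SUM: 6.5  (via MID)
BRV: 6.8  (via PIN)
VLY: 8.5  (via NOR)
Shortest route: IVY–PIN–HUB–NOR–VLY = 8.5 min.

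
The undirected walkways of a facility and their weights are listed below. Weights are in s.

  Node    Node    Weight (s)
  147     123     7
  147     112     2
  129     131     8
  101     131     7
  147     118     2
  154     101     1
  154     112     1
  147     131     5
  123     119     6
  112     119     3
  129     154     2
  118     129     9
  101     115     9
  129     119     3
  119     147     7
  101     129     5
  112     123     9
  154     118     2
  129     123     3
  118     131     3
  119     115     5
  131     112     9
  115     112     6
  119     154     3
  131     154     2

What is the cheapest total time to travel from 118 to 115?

Running Dijkstra from 118:
118: 0
154: 2  (via 118)
147: 2  (via 118)
101: 3  (via 154)
112: 3  (via 154)
131: 3  (via 118)
129: 4  (via 154)
119: 5  (via 154)
123: 7  (via 129)
115: 9  (via 112)
Shortest route: 118 → 154 → 112 → 115 = 9 s.

9 s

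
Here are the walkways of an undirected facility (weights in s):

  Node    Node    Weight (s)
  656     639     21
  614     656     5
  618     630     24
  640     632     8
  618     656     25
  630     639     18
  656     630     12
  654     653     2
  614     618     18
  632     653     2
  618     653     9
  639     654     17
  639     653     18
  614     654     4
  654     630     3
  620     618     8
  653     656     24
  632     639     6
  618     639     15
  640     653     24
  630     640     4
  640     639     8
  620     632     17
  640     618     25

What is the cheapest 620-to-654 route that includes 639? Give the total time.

33 s

Shortest 620→639: 620 → 618 → 639 = 23
Shortest 639→654: 639 → 632 → 653 → 654 = 10
Total via 639: 23 + 10 = 33 s.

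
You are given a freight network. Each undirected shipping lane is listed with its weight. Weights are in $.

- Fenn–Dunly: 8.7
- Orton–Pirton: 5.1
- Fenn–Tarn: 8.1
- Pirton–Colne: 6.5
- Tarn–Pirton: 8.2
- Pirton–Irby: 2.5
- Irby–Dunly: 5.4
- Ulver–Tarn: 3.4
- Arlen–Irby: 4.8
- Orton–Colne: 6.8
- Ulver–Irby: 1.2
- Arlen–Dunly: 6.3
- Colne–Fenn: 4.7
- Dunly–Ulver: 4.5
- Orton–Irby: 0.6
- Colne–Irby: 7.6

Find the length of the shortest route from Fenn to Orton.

Running Dijkstra from Fenn:
Fenn: 0
Colne: 4.7  (via Fenn)
Tarn: 8.1  (via Fenn)
Dunly: 8.7  (via Fenn)
Pirton: 11.2  (via Colne)
Ulver: 11.5  (via Tarn)
Orton: 11.5  (via Colne)
Shortest route: Fenn → Colne → Orton = $11.5.

$11.5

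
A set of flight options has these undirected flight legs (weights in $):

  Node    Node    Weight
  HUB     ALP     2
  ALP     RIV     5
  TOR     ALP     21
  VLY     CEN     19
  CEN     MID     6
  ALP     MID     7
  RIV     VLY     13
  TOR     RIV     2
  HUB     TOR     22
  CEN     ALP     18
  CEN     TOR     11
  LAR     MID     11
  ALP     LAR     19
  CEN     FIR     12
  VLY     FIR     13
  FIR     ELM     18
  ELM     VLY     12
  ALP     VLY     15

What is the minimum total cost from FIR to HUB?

Enumerating some paths:
FIR → VLY → ALP → HUB: 13+15+2 = 30
FIR → CEN → MID → ALP → HUB: 12+6+7+2 = 27
Cheapest is FIR → CEN → MID → ALP → HUB at $27.

$27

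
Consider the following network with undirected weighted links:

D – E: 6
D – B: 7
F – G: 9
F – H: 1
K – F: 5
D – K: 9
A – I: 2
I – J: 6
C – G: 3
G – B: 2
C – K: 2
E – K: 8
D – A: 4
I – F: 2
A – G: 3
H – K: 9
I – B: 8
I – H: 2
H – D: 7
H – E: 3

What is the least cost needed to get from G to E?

10

Settle nodes by increasing distance from G:
G: 0
B: 2  (via G)
A: 3  (via G)
C: 3  (via G)
I: 5  (via A)
K: 5  (via C)
D: 7  (via A)
F: 7  (via I)
H: 7  (via I)
E: 10  (via H)
Shortest route: G–A–I–H–E = 10.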